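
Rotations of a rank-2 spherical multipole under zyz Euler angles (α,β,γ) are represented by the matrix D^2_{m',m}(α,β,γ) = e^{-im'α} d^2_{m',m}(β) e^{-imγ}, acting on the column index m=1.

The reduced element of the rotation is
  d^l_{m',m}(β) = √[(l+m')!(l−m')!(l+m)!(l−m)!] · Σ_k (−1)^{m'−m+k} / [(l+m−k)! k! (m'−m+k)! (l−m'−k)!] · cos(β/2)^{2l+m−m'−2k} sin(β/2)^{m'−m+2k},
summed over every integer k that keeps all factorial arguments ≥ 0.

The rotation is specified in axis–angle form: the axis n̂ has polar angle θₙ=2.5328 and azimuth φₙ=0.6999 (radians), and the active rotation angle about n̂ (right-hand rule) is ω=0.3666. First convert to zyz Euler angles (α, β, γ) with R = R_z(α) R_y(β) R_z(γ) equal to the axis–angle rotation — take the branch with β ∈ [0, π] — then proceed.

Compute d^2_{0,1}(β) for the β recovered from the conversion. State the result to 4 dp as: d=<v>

Axis–angle → zyz. n̂ = (sinθₙcosφₙ, sinθₙsinφₙ, cosθₙ) = (+0.437433, +0.368370, -0.820339), ω = 0.3666.
R = I cosω + sinω [n̂]ₓ + (1−cosω) n̂n̂ᵀ gives
  R = [+0.946266, +0.304752, +0.108195; -0.283338, +0.942568, -0.176875; -0.155884, +0.136715, +0.978268]
β = atan2(√(R₁₃²+R₂₃²), R₃₃) = 0.208858; α = atan2(R₂₃, R₁₃) mod 2π = 5.261370; γ = atan2(R₃₂, −R₃₁) mod 2π = 0.719977
d^2_{0,1}(β=0.2089) via the finite sum:
c=cos(0.208858/2)=0.994552, s=sin(0.208858/2)=0.104239; N=√[2·2·6·1]=4.898979
k: max(0,(1)−(0))=1 … min(2+(1),2−(0))=2
  k=1: (−1)^0·4.8990/(2)·0.9946^3·0.1042^1 = +0.251182
  k=2: (−1)^1·4.8990/(2)·0.9946^1·0.1042^3 = -0.002759
d^2_{0,1}(0.2089) = +0.251182 -0.002759 = +0.248423

d=0.2484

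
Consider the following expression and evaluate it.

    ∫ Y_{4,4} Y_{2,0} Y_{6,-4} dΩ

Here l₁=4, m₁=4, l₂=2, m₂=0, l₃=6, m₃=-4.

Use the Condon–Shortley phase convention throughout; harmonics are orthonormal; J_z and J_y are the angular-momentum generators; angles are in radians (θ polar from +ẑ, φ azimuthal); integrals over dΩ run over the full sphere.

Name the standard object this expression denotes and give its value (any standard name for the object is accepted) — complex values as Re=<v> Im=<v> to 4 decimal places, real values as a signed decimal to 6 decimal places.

Gaunt coefficient, +0.106690

This is a Gaunt coefficient — the integral of a triple product of spherical harmonics over the sphere.
Rules hold: Σm=0, L=12 even, 2≤6≤6.
N = 9·5·13 = 585
Δ = 0!·8!·4!/13! = 1/6435
Racah Σ t=0..0: t=0:+1/2304 = 1/2304
⇒ 3j(4 2 6; 0 0 0)² = 5/143, sgn +1
Racah Σ t=0..0: t=0:+1/161280 = 1/161280
⇒ 3j(4 2 6; 4 0 -4)² = 1/143, sgn +1
4πI² = N·(3j₀)²·(3jₘ)² = 225/1573
I = +1·√(0.143039/4π) = 0.10668957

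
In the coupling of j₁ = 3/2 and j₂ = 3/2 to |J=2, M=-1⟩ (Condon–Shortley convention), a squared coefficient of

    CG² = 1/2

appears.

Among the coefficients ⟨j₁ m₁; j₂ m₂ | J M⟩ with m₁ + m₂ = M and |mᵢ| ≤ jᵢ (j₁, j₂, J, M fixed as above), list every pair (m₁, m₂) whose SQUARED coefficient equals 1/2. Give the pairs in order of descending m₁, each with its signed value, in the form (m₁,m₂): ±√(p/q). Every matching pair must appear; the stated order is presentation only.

Admissible pairs with m₁+m₂ = M = -1: (-3/2,1/2), (-1/2,-1/2), (1/2,-3/2)
  (m₁,m₂)=(1/2,-3/2): CG² = 1/2, CG = +√(1/2)   ← matches the target
  (m₁,m₂)=(-1/2,-1/2): CG² = 0/1, CG = 0
  (m₁,m₂)=(-3/2,1/2): CG² = 1/2, CG = −√(1/2)   ← matches the target
Pairs with CG² = 1/2: (1/2,-3/2): +√(1/2); (-3/2,1/2): −√(1/2)

(1/2,-3/2): +√(1/2); (-3/2,1/2): −√(1/2)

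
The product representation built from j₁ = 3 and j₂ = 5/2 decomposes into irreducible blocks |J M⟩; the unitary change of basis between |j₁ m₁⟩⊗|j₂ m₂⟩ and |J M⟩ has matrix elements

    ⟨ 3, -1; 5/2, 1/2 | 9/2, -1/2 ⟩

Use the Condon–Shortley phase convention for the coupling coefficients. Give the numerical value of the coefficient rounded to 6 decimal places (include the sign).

√[10·1!5!4!/11! · 2!4!3!2!4!5!] = √(92160/77)
  +(−1)^0/∏(0,1,4,3,1,1)! = 1/144  (running 1/144)
  +(−1)^1/∏(1,0,3,2,2,2)! = -1/48  (running -1/72)
⟨..|..⟩ = √(92160/77)·(-1/72) = -0.480500

−√(160/693) ≈ -0.480500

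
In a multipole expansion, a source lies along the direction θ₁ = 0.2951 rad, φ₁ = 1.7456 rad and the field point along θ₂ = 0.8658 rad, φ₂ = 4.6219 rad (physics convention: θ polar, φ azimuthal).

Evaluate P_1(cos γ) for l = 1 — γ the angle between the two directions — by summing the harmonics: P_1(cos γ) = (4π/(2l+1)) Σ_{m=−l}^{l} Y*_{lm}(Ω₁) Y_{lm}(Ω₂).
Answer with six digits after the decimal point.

0.406263

Expand P_1 via completeness: Σ_{m} conj(Y_{1,m}) at Ω₁ times Y_{1,m} at Ω₂ —
  m=-1: (-0.017475, 0.098951) × (-0.023778, 0.262057) = (-0.025515, -0.006932)  (running Σ = (-0.025515, -0.006932))
  m=0: (0.467482, -0.000000) × (0.316630, 0.000000) = (0.148019, 0.000000)  (running Σ = (0.122503, -0.006932))
  m=1: (0.017475, 0.098951) × (0.023778, 0.262057) = (-0.025515, 0.006932)  (running Σ = (0.096988, 0.000000))
Total Σ_m = (0.096988, 0.000000). Multiply by 4.188790: (0.406263, 0.000000). P_1(cos γ) = 0.406263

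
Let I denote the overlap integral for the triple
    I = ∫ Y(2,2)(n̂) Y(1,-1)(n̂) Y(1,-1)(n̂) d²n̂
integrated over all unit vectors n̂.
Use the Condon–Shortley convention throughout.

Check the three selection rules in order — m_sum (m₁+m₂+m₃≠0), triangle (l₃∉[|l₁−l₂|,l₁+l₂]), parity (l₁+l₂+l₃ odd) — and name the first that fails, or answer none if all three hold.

Σmᵢ = 0  ✓
l₃∈[|l₁−l₂|,l₁+l₂]=[1,3], have l₃=1  ✓
Σlᵢ = 4 ⇒ even  ✓

none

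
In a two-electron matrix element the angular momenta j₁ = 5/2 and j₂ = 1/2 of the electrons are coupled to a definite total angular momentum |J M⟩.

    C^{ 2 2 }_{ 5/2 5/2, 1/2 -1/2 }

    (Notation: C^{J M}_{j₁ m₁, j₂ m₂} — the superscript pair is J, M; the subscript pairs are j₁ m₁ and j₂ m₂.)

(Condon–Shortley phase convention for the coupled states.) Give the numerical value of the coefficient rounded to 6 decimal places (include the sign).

triangle: 1!*4!*0!/6! = 24/720
(j±m)!: 5!*0!*0!*1!*4!*0! = 2880
prefactor² = (2J+1)*Δ*N² = 480
  k=0: +1/(0!*1!*0!*0!*4!*0!) = 1/24
Σ = 1/24  ⇒  CG² = 480*(1/24)² = 5/6
CG = +√(5/6) = +0.912871

+0.912871  (= +√(5/6))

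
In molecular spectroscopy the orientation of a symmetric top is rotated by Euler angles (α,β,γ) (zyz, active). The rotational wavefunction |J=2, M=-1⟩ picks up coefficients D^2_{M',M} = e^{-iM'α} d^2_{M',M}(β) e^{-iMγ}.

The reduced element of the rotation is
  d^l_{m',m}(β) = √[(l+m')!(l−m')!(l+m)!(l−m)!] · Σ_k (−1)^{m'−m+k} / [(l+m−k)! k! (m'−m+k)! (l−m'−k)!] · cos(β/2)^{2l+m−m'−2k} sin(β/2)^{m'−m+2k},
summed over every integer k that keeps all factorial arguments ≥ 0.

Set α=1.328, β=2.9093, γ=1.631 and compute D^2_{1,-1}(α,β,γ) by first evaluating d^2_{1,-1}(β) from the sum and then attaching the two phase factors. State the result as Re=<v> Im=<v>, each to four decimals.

Re=-0.8910 Im=-0.2786

First d^2_{1,-1}(β=2.9093), then the phase factors e^{-i(1)α} and e^{-i(-1)γ}:
With c≡cos(β/2)=0.115885 and s≡sin(β/2)=0.993263, N=[6·1·1·6]^{1/2}=6.000000
Admissible k: 0..1 (factorial args all ≥0)
  k=0: (−1)^2·6.0000/(2)·0.1159^2·0.9933^2 = +0.039747
  k=1: (−1)^3·6.0000/(6)·0.1159^0·0.9933^4 = -0.973322
d^2_{1,-1}(2.9093) = +0.039747 -0.973322 = -0.933574
Phases: e^{-i·(1)·1.3280}=+0.240418-0.970669i, e^{-i·(-1)·1.6310}=-0.060167+0.998188i ⇒ D=-0.891046-0.278564i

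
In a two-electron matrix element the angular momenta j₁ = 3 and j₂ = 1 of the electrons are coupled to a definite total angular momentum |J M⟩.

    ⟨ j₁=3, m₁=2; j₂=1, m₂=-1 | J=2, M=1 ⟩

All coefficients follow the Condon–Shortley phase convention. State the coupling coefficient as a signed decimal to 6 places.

+√(10/21) ≈ +0.690066

√[5·2!4!0!/7! · 5!1!0!2!3!1!] = √(480/7)
  +(−1)^0/∏(0,2,1,0,3,0)! = 1/12  (running 1/12)
⟨..|..⟩ = √(480/7)·(1/12) = +0.690066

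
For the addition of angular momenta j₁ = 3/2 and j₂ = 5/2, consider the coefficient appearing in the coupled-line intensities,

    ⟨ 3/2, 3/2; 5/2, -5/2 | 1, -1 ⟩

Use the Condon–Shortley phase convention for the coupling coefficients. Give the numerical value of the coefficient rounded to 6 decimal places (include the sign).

+√(1/2) ≈ +0.707107

j₁+j₂−J=3  J+j₁−j₂=0  J−j₁+j₂=2  j₁+j₂+J+1=6
(j₁±m₁, j₂±m₂, J±M) = (3,0,0,5,0,2)
P² = 72
sum k=0..0:
  [0] +1/12 = 1/12
S = 1/12
C² = P²·S² = 1/2 ; C = +0.707107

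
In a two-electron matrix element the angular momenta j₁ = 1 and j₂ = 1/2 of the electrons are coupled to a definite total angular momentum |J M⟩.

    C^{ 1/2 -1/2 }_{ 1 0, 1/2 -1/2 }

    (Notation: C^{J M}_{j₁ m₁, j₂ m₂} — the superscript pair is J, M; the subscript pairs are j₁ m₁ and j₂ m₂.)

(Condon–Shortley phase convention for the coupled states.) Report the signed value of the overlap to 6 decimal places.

+√(1/3) = +0.577350

j₁+j₂−J=1  J+j₁−j₂=1  J−j₁+j₂=0  j₁+j₂+J+1=3
(j₁±m₁, j₂±m₂, J±M) = (1,1,0,1,0,1)
P² = 1/3
sum k=0..0:
  [0] +1/1 = 1
S = 1
C² = P²·S² = 1/3 ; C = +0.577350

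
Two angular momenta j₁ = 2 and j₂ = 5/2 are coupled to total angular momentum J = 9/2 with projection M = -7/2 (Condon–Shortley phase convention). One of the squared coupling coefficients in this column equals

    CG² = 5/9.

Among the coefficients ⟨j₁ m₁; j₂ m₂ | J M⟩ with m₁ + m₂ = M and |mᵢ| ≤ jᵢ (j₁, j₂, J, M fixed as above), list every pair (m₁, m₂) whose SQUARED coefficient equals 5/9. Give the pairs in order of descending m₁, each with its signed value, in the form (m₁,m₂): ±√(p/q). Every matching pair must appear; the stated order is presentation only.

Admissible pairs with m₁+m₂ = M = -7/2: (-2,-3/2), (-1,-5/2)
  (m₁,m₂)=(-1,-5/2): CG² = 4/9, CG = +√(4/9)
  (m₁,m₂)=(-2,-3/2): CG² = 5/9, CG = +√(5/9)   ← matches the target
Pairs with CG² = 5/9: (-2,-3/2): +√(5/9)

(-2,-3/2): +√(5/9)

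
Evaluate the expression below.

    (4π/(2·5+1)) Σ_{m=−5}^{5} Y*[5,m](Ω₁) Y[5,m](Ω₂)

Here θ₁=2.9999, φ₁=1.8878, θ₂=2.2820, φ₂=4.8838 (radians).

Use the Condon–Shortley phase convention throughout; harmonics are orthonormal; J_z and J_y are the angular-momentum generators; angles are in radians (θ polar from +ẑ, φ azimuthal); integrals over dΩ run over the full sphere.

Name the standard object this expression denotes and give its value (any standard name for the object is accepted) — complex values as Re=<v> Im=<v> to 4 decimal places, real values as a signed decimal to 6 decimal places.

This sum is the spherical-harmonic addition theorem: it equals the Legendre polynomial P_l(cos γ) of the angle γ between the two directions.
Term-by-term m-sum for l=5 (normalisation 4π/11 = 1.142397):
  m=-5: Y*=-0.000026-0.000000i  Y=+0.087549+0.075822i  product -0.000002-0.000002i
  m=-4: Y*=-0.000172-0.000552i  Y=-0.244253+0.199809i  product +0.000152+0.000100i
  m=-3: Y*=+0.006202-0.004426i  Y=-0.209720-0.371232i  product -0.002944-0.001374i
  m=-2: Y*=+0.052302+0.038456i  Y=+0.166372-0.059381i  product +0.010985+0.003292i
  m=-1: Y*=-0.105038+0.320171i  Y=-0.047707-0.275590i  product +0.093247+0.013673i
  m=+0: Y*=-0.799826-0.000000i  Y=+0.258657+0.000000i  product -0.206881-0.000000i
  m=+1: Y*=+0.105038+0.320171i  Y=+0.047707-0.275590i  product +0.093247-0.013673i
  m=+2: Y*=+0.052302-0.038456i  Y=+0.166372+0.059381i  product +0.010985-0.003292i
  m=+3: Y*=-0.006202-0.004426i  Y=+0.209720-0.371232i  product -0.002944+0.001374i
  m=+4: Y*=-0.000172+0.000552i  Y=-0.244253-0.199809i  product +0.000152-0.000100i
  m=+5: Y*=+0.000026-0.000000i  Y=-0.087549+0.075822i  product -0.000002+0.000002i
Accumulated sum -0.004004-0.000000i; after 4π/(2l+1) scaling, -0.004574-0.000000i ⇒ P_5 = -0.004574

Legendre polynomial (addition theorem), -0.004574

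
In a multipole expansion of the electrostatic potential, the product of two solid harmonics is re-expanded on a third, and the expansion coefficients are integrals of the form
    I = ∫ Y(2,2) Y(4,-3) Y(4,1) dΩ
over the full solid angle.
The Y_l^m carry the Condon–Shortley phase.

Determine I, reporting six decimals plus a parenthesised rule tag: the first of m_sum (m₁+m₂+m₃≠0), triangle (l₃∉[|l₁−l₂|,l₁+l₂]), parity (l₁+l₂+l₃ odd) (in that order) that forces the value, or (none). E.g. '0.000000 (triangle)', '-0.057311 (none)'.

0.159270 (none)

m-sum 0 ✓  L=10 even ✓  2≤4≤6 ✓
Π(2lᵢ+1) = 5×9×9 = 405
triangle coeff Δ(2,4,4) = 1/13860
Σ_t [0,2]: t=0:+1/192 t=1:−1/36 t=2:+1/192 = -5/288
(3j)²=20/693 [(2 4 4; 0 0 0)], sign=-1
Σ_t [0,0]: t=0:+1/480 = 1/480
(3j)²=3/110 [(2 4 4; 2 -3 1)], sign=-1
⇒ 4πI² = 270/847
I = (+1)√(270/847/(4π)) = 0.15927046
No selection rule forces the value: the integral is nonzero (none).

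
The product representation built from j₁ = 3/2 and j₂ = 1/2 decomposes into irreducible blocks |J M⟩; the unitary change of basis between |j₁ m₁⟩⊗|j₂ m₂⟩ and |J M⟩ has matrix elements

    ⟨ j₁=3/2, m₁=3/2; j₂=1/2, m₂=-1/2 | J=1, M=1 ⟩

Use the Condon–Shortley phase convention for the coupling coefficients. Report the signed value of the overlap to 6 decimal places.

j₁+j₂−J=1  J+j₁−j₂=2  J−j₁+j₂=0  j₁+j₂+J+1=4
(j₁±m₁, j₂±m₂, J±M) = (3,0,0,1,2,0)
P² = 3
sum k=0..0:
  [0] +1/2 = 1/2
S = 1/2
C² = P²·S² = 3/4 ; C = +0.866025

+0.866025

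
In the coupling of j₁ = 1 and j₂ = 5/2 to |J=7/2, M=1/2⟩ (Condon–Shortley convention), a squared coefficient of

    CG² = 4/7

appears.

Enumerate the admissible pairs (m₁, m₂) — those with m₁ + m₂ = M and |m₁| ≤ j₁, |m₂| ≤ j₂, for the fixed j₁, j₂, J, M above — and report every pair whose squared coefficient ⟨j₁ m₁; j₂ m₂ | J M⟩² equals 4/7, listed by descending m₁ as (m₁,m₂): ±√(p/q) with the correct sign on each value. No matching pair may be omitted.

(0,1/2): +√(4/7)

Admissible pairs with m₁+m₂ = M = 1/2: (-1,3/2), (0,1/2), (1,-1/2)
  (m₁,m₂)=(1,-1/2): CG² = 2/7, CG = +√(2/7)
  (m₁,m₂)=(0,1/2): CG² = 4/7, CG = +√(4/7)   ← matches the target
  (m₁,m₂)=(-1,3/2): CG² = 1/7, CG = +√(1/7)
Pairs with CG² = 4/7: (0,1/2): +√(4/7)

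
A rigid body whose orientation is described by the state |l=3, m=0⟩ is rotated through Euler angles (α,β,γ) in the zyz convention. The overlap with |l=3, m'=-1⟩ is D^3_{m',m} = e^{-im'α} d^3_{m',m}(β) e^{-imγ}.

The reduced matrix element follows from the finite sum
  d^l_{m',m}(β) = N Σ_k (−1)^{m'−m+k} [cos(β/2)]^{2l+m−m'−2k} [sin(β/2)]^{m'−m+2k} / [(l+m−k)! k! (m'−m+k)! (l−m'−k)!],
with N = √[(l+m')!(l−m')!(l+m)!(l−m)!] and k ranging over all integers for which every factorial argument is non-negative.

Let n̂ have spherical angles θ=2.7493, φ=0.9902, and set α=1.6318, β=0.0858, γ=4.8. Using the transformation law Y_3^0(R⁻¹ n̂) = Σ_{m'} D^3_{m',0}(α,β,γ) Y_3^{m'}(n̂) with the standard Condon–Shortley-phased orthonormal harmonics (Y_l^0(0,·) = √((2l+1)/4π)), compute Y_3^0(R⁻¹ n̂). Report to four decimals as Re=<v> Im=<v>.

Need the full column D^3_{m',0} for m'=−3..3 at α=1.6318, β=0.0858, γ=4.8000.
cos(β/2)=0.999080, sin(β/2)=0.042887
d^3_{-3,0}: single k=3 term ⇒ +0.000352;  D = +0.000064-0.000346i
d^3_{-2,0}: k∈[2..3] ⇒ +0.010037 -0.000018 = +0.010019;  D = -0.009944-0.001219i
d^3_{-1,0}: k∈[1..3] ⇒ +0.147882 -0.000817 +0.000001 = +0.147065;  D = -0.008966+0.146792i
d^3_{0,0}: k∈[0..3] ⇒ +0.994492 -0.016493 +0.000030 -0.000000 = +0.978030;  D = +0.978030+0.000000i
d^3_{1,0}: k∈[0..2] ⇒ -0.147882 +0.000817 -0.000001 = -0.147065;  D = +0.008966+0.146792i
d^3_{2,0}: k∈[0..1] ⇒ +0.010037 -0.000018 = +0.010019;  D = -0.009944+0.001219i
d^3_{3,0}: single k=0 term ⇒ -0.000352;  D = -0.000064-0.000346i
Y_3^{m'}(θ=2.7493,φ=0.9902) and Σ D·Y over m':
  (+0.0001-0.0003i)·(-0.0230-0.0040i)  (-0.0099-0.0012i)·(+0.0550+0.1266i)  (-0.0090+0.1468i)·(+0.2216-0.3377i)  (+0.9780+0.0000i)·(-0.4377+0.0000i)  (+0.0090+0.1468i)·(-0.2216-0.3377i)  (-0.0099+0.0012i)·(+0.0550-0.1266i)  (-0.0001-0.0003i)·(+0.0230-0.0040i)
Y_3^0(R⁻¹ n̂) = -0.333651+0.000000i

Re=-0.3337 Im=0.0000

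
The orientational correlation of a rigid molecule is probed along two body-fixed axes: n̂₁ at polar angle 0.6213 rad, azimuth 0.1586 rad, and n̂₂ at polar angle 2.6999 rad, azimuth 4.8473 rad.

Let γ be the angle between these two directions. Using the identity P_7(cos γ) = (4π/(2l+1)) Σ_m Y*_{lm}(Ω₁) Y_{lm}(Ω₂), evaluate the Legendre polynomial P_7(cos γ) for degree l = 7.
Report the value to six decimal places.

Summing Y*_{l m}(θ₁,φ₁)·Y_{l m}(θ₂,φ₂) over m ∈ [−7, 7]; prefactor 4π/(2·7+1) = 0.837758:
  [-7]  conj(Y_{7,-7})(Ω₁) = 0.00503 + 0.01014j ; Y_{7,-7}(Ω₂) = -0.00106 - 0.00076j ; Δ = 0.00000 - 0.00001j
  [-6]  conj(Y_{7,-6})(Ω₁) = 0.03435 + 0.04819j ; Y_{7,-6}(Ω₂) = 0.00712 - 0.00747j ; Δ = 0.00060 + 0.00009j
  [-5]  conj(Y_{7,-5})(Ω₁) = 0.13069 + 0.13269j ; Y_{7,-5}(Ω₂) = 0.03148 + 0.03937j ; Δ = -0.00111 + 0.00932j
  [-4]  conj(Y_{7,-4})(Ω₁) = 0.30873 + 0.22719j ; Y_{7,-4}(Ω₂) = -0.14490 + 0.08679j ; Δ = -0.06445 - 0.00613j
  [-3]  conj(Y_{7,-3})(Ω₁) = 0.42429 + 0.21863j ; Y_{7,-3}(Ω₂) = -0.15168 - 0.35408j ; Δ = 0.01306 - 0.18339j
  [-2]  conj(Y_{7,-2})(Ω₁) = 0.19589 + 0.06431j ; Y_{7,-2}(Ω₂) = 0.51352 - 0.14202j ; Δ = 0.10973 + 0.00520j
  [-1]  conj(Y_{7,-1})(Ω₁) = -0.29872 - 0.04778j ; Y_{7,-1}(Ω₂) = 0.03264 + 0.24048j ; Δ = 0.00174 - 0.07339j
  [+0]  conj(Y_{7,0})(Ω₁) = -0.31540 + 0.00000j ; Y_{7,0}(Ω₂) = 0.38603 + 0.00000j ; Δ = -0.12175 + 0.00000j
  [+1]  conj(Y_{7,1})(Ω₁) = 0.29872 - 0.04778j ; Y_{7,1}(Ω₂) = -0.03264 + 0.24048j ; Δ = 0.00174 + 0.07339j
  [+2]  conj(Y_{7,2})(Ω₁) = 0.19589 - 0.06431j ; Y_{7,2}(Ω₂) = 0.51352 + 0.14202j ; Δ = 0.10973 - 0.00520j
  [+3]  conj(Y_{7,3})(Ω₁) = -0.42429 + 0.21863j ; Y_{7,3}(Ω₂) = 0.15168 - 0.35408j ; Δ = 0.01306 + 0.18339j
  [+4]  conj(Y_{7,4})(Ω₁) = 0.30873 - 0.22719j ; Y_{7,4}(Ω₂) = -0.14490 - 0.08679j ; Δ = -0.06445 + 0.00613j
  [+5]  conj(Y_{7,5})(Ω₁) = -0.13069 + 0.13269j ; Y_{7,5}(Ω₂) = -0.03148 + 0.03937j ; Δ = -0.00111 - 0.00932j
  [+6]  conj(Y_{7,6})(Ω₁) = 0.03435 - 0.04819j ; Y_{7,6}(Ω₂) = 0.00712 + 0.00747j ; Δ = 0.00060 - 0.00009j
  [+7]  conj(Y_{7,7})(Ω₁) = -0.00503 + 0.01014j ; Y_{7,7}(Ω₂) = 0.00106 - 0.00076j ; Δ = 0.00000 + 0.00001j
Total Σ_m = -0.00262 - 0.00000j. Multiply by 0.837758: -0.00219 - 0.00000j. P_7(cos γ) = -0.002193

-0.002193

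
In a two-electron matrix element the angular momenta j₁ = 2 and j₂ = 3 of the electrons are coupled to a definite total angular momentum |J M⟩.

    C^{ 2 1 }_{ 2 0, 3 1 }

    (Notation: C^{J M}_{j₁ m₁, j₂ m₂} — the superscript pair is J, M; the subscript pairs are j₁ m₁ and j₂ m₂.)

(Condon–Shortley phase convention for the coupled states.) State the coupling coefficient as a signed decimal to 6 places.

+√(1/7) = +0.377964

triangle: 3!·1!·3!/8! = 36/40320
(j±m)!: 2!·2!·4!·2!·3!·1! = 1152
prefactor² = (2J+1)·Δ·N² = 36/7
  k=1: −1/(1!·2!·1!·3!·0!·0!) = -1/12
  k=2: +1/(2!·1!·0!·2!·1!·1!) = 1/4
Σ = 1/6  ⇒  CG² = 36/7·(1/6)² = 1/7
CG = +√(1/7) = +0.377964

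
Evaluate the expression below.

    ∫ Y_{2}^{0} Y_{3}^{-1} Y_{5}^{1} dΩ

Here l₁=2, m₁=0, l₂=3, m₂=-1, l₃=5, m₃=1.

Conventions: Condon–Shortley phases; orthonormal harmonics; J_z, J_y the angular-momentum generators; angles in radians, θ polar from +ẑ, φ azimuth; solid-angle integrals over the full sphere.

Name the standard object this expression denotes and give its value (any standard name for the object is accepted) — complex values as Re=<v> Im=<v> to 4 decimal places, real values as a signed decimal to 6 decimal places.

This is a Gaunt coefficient — the integral of a triple product of spherical harmonics over the sphere.
Checks pass: Σm=0; 10 even; l₃=5∈[1,5].
(2·2+1)(2·3+1)(2·5+1) = 385
Δ: 0! 4! 6! / 11! → 1/2310
sum: t=0:+1/144 = 1/144
3j²(2 3 5; 0 0 0) = Δ·Π!·Σ² = 10/231  (sign -1)
sum: t=0:+1/192 = 1/192
3j²(2 3 5; 0 -1 1) = Δ·Π!·Σ² = 3/77  (sign +1)
combine: 4πI² = 385·10/231·3/77 = 50/77
take √, sign -1: I = -0.22731846

Gaunt coefficient, -0.227318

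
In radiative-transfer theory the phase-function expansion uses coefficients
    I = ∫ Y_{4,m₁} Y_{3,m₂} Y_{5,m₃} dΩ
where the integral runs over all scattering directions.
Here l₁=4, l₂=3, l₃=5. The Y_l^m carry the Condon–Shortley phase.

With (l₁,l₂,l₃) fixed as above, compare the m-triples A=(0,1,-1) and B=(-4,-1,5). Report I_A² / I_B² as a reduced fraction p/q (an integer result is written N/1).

121/588

Shared (l₁,l₂,l₃)=(4,3,5): N and (l;000)² cancel in I_A²/I_B².
A: Δ = 2!·6!·4!/13! = 1/180180; Racah Σ t=0..2: t=0:+1/2304 t=1:−1/216 t=2:+1/384 = -11/6912; ⇒ 3j(4 3 5; 0 1 -1)² = 11/1638, sgn -1
B: Δ = 2!·6!·4!/13! = 1/180180; Racah Σ t=2..2: t=2:+1/34560 = 1/34560; ⇒ 3j(4 3 5; -4 -1 5)² = 14/429, sgn +1
I_A²/I_B² = (11/1638)/(14/429) = 121/588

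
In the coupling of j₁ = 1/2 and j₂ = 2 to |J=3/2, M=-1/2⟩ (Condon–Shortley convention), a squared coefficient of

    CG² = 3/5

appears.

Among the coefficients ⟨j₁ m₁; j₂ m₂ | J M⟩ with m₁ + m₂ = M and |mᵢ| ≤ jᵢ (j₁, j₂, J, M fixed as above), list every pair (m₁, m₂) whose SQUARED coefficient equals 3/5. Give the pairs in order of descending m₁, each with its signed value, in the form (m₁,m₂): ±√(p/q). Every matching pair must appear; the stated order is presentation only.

(1/2,-1): +√(3/5)

Admissible pairs with m₁+m₂ = M = -1/2: (-1/2,0), (1/2,-1)
  (m₁,m₂)=(1/2,-1): CG² = 3/5, CG = +√(3/5)   ← matches the target
  (m₁,m₂)=(-1/2,0): CG² = 2/5, CG = −√(2/5)
Pairs with CG² = 3/5: (1/2,-1): +√(3/5)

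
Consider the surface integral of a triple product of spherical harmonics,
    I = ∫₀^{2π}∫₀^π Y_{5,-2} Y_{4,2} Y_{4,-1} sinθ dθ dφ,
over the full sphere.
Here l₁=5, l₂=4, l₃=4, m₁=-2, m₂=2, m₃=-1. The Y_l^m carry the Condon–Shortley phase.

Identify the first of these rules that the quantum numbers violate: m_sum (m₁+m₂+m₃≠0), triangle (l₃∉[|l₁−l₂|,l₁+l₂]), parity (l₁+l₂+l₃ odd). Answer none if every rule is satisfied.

m_sum

m₁+m₂+m₃ = -2 + 2 − 1 = -1  ✗
triangle: |5−4|=1 ≤ l₃=4 ≤ 5+4=9
parity: l₁+l₂+l₃ = 13 is odd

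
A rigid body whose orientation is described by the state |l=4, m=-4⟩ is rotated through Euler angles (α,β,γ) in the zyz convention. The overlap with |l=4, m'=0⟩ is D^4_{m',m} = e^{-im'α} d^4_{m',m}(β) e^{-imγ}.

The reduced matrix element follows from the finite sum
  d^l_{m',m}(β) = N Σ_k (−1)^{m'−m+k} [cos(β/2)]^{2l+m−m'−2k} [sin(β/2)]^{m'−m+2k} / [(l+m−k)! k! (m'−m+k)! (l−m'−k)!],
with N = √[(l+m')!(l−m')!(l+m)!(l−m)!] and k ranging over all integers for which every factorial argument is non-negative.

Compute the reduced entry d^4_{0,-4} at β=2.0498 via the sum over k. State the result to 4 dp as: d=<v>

d^4_{0,-4}(β=2.0498) via the finite sum:
c=cos(2.049800/2)=0.519184, s=sin(2.049800/2)=0.854662; N=√[24·24·1·40320]=4819.161753
The bounds max(0,m−m')=0 and min(l+m,l−m')=0 give 1 term
  k=0: (−1)^4·4819.1618/(576)·0.5192^4·0.8547^4 = +0.324350
d^4_{0,-4}(2.0498) = +0.324350

d=0.3243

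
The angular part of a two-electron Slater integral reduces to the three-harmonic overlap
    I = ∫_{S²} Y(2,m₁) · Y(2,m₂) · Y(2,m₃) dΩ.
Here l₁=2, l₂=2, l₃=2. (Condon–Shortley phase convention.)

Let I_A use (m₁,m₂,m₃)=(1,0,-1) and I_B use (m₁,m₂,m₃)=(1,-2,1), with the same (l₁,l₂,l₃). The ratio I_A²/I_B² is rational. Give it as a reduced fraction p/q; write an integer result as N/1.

l's match ⇒ only the (l;m) 3-j factors differ between A and B.
A: triangle coeff Δ(2,2,2) = 1/630; Σ_t [0,1]: t=0:+1/4 t=1:−1/2 = -1/4; (3j)²=1/70 [(2 2 2; 1 0 -1)], sign=+1
B: triangle coeff Δ(2,2,2) = 1/630; Σ_t [0,0]: t=0:+1/4 = 1/4; (3j)²=3/35 [(2 2 2; 1 -2 1)], sign=-1
I_A²/I_B² = (1/70)/(3/35) = 1/6

1/6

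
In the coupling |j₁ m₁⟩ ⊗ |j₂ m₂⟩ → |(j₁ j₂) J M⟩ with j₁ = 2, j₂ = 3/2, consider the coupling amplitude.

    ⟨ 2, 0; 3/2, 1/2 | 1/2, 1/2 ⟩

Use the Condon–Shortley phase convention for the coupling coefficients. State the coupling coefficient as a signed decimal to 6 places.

triangle: 3!×1!×0!/5! = 6/120
(j±m)!: 2!×2!×2!×1!×1!×0! = 8
prefactor² = (2J+1)×Δ×N² = 4/5
  k=2: +1/(2!×1!×0!×0!×1!×0!) = 1/2
Σ = 1/2  ⇒  CG² = 4/5×(1/2)² = 1/5
CG = +√(1/5) = +0.447214

+√(1/5) = +0.447214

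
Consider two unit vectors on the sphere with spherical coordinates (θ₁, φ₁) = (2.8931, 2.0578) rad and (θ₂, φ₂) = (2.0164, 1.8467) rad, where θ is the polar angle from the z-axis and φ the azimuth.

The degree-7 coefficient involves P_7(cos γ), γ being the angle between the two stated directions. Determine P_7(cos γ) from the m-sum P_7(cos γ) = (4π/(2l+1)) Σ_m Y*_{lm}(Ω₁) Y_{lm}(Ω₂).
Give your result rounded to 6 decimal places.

Expand P_7 via completeness: Σ_{m} conj(Y_{7,m}) at Ω₁ times Y_{7,m} at Ω₂ —
  m=-7: (-0.000007, 0.000026) × (0.227915, -0.085926) = (0.000001, 0.000007)  (running Σ = (0.000001, 0.000007))
  m=-6: (-0.000392, 0.000087) × (-0.036795, -0.433754) = (0.000052, 0.000167)  (running Σ = (0.000053, 0.000173))
  m=-5: (-0.002404, -0.002816) × (-0.304928, -0.059048) = (0.000567, 0.001001)  (running Σ = (0.000620, 0.001174))
  m=-4: (0.008832, -0.022293) × (0.055256, -0.109542) = (-0.001954, -0.002199)  (running Σ = (-0.001334, -0.001025))
  m=-3: (0.109961, -0.012121) × (-0.258926, -0.237892) = (-0.031355, -0.023020)  (running Σ = (-0.032690, -0.024046))
  m=-2: (0.195267, 0.287397) × (-0.023347, 0.014372) = (-0.008689, -0.003903)  (running Σ = (-0.041379, -0.027949))
  m=-1: (-0.299008, 0.564650) × (-0.090229, -0.318690) = (0.206927, 0.044343)  (running Σ = (0.165548, 0.016394))
  m=0: (-0.331793, -0.000000) × (-0.069204, 0.000000) = (0.022961, 0.000000)  (running Σ = (0.188509, 0.016394))
  m=1: (0.299008, 0.564650) × (0.090229, -0.318690) = (0.206927, -0.044343)  (running Σ = (0.395436, -0.027949))
  m=2: (0.195267, -0.287397) × (-0.023347, -0.014372) = (-0.008689, 0.003903)  (running Σ = (0.386747, -0.024046))
  m=3: (-0.109961, -0.012121) × (0.258926, -0.237892) = (-0.031355, 0.023020)  (running Σ = (0.355392, -0.001025))
  m=4: (0.008832, 0.022293) × (0.055256, 0.109542) = (-0.001954, 0.002199)  (running Σ = (0.353438, 0.001174))
  m=5: (0.002404, -0.002816) × (0.304928, -0.059048) = (0.000567, -0.001001)  (running Σ = (0.354004, 0.000173))
  m=6: (-0.000392, -0.000087) × (-0.036795, 0.433754) = (0.000052, -0.000167)  (running Σ = (0.354057, 0.000007))
  m=7: (0.000007, 0.000026) × (-0.227915, -0.085926) = (0.000001, -0.000007)  (running Σ = (0.354057, 0.000000))
Accumulated sum (0.354057, 0.000000); after 4π/(2l+1) scaling, (0.296614, 0.000000) ⇒ P_7 = 0.296614

0.296614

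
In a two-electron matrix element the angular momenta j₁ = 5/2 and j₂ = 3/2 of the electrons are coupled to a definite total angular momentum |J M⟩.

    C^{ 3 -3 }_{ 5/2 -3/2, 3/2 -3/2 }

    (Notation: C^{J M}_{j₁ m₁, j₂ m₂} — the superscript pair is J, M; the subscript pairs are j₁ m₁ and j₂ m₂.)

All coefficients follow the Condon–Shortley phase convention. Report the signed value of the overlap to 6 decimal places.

+√(3/8) = +0.612372

j₁+j₂−J=1  J+j₁−j₂=4  J−j₁+j₂=2  j₁+j₂+J+1=8
(j₁±m₁, j₂±m₂, J±M) = (1,4,0,3,0,6)
P² = 864
sum k=0..0:
  [0] +1/48 = 1/48
S = 1/48
C² = P²·S² = 3/8 ; C = +0.612372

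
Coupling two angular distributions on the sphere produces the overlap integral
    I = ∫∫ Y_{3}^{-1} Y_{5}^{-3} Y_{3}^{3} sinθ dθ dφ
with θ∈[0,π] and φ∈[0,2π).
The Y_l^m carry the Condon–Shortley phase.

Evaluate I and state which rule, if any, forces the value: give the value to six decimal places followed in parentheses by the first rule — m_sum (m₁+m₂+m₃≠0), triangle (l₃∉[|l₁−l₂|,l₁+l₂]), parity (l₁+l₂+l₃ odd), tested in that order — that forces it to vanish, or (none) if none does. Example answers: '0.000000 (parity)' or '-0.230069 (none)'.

m-sum = -1 − 3 + 3 = -1 ≠ 0 ⇒ I = 0

0.000000 (m_sum)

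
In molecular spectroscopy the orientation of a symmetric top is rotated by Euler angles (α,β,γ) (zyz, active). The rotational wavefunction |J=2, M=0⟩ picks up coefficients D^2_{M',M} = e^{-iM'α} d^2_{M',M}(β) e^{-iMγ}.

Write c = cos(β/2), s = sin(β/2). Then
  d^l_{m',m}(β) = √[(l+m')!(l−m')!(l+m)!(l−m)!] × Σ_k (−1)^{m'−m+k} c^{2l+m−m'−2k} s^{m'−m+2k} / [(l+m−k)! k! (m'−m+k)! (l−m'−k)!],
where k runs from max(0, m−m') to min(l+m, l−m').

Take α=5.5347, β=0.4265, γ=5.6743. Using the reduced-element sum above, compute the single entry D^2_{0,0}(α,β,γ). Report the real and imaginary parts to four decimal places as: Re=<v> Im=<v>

Re=0.7433 Im=0.0000

First d^2_{0,0}(β=0.4265), then the phase factors e^{-i(0)α} and e^{-i(0)γ}:
Half-angle: c=0.977348, s=0.211637. N=√(2·2·2·2)=4.000000
k∈{0,1,2} keeps every argument non-negative
  k=0: (−1)^0·4.0000/(4)·0.9773^4·0.2116^0 = +0.912425
  k=1: (−1)^1·4.0000/(1)·0.9773^2·0.2116^2 = -0.171137
  k=2: (−1)^2·4.0000/(4)·0.9773^0·0.2116^4 = +0.002006
d^2_{0,0}(0.4265) = +0.912425 -0.171137 +0.002006 = +0.743295
Phases: e^{-i·(0)·5.5347}=+1.000000+0.000000i, e^{-i·(0)·5.6743}=+1.000000+0.000000i ⇒ D=+0.743295+0.000000i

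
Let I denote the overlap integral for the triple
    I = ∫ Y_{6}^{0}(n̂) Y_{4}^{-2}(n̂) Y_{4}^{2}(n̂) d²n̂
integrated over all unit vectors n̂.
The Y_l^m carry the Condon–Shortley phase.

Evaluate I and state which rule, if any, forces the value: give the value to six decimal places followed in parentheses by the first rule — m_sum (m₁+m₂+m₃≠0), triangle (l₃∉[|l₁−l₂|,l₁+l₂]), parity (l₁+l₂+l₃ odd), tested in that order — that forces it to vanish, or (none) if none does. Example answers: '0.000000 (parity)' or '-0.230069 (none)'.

-0.156478 (none)

m-sum 0 ✓  L=14 even ✓  2≤4≤10 ✓
Π(2lᵢ+1) = 13×9×9 = 1053
triangle coeff Δ(6,4,4) = 1/1261260
Σ_t [2,4]: t=2:+1/4608 t=3:−1/1296 t=4:+1/4608 = -7/20736
(3j)²=20/1287 [(6 4 4; 0 0 0)], sign=-1
Σ_t [0,2]: t=0:+1/1036800 t=1:−1/14400 t=2:+1/4608 = 77/518400
(3j)²=11/585 [(6 4 4; 0 -2 2)], sign=+1
⇒ 4πI² = 4/13
I = (-1)√(4/13/(4π)) = -0.15647804
No selection rule forces the value: the integral is nonzero (none).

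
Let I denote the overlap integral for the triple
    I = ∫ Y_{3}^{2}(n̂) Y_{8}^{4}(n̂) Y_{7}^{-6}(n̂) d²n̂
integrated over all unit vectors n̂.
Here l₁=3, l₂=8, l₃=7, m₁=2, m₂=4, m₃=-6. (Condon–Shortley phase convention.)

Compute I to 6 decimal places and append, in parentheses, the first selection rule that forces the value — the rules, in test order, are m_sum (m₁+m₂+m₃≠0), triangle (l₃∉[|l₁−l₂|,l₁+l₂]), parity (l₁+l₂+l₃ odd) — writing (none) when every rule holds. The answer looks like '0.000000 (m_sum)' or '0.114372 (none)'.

-0.105265 (none)

Rules hold: Σm=0, L=18 even, 5≤7≤11.
N = 7·17·15 = 1785
Δ = 4!·2!·12!/19! = 1/5290740
Racah Σ t=1..3: t=1:−1/7257600 t=2:+1/2073600 t=3:−1/7257600 = 1/4838400
⇒ 3j(3 8 7; 0 0 0)² = 252/20995, sgn -1
Racah Σ t=0..1: t=0:+1/11496038400 t=1:−1/479001600 = -23/11496038400
⇒ 3j(3 8 7; 2 4 -6)² = 529/81396, sgn +1
4πI² = N·(3j₀)²·(3jₘ)² = 11109/79781
I = -1·√(0.139244/4π) = -0.10526471
No selection rule forces the value: the integral is nonzero (none).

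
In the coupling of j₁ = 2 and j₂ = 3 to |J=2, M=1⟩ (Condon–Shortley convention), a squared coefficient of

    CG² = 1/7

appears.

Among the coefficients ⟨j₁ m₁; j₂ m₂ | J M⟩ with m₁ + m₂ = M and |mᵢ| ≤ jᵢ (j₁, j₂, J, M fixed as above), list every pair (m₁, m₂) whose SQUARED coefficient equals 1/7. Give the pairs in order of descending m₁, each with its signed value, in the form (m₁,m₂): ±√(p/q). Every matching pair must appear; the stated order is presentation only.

(0,1): +√(1/7)

Admissible pairs with m₁+m₂ = M = 1: (-2,3), (-1,2), (0,1), (1,0), (2,-1)
  (m₁,m₂)=(2,-1): CG² = 3/14, CG = +√(3/14)
  (m₁,m₂)=(1,0): CG² = 2/7, CG = −√(2/7)
  (m₁,m₂)=(0,1): CG² = 1/7, CG = +√(1/7)   ← matches the target
  (m₁,m₂)=(-1,2): CG² = 0/1, CG = 0
  (m₁,m₂)=(-2,3): CG² = 5/14, CG = −√(5/14)
Pairs with CG² = 1/7: (0,1): +√(1/7)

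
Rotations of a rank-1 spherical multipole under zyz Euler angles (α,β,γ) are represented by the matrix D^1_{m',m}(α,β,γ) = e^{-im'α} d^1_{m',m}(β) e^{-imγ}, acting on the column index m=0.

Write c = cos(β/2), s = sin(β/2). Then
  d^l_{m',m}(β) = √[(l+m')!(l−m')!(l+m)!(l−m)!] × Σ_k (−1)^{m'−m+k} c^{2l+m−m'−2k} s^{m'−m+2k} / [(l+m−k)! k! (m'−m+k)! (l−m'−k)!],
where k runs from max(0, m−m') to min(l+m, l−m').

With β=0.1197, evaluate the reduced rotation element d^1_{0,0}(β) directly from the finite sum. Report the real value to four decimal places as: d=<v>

d=0.9928

d^1_{0,0}(β=0.1197) via the finite sum:
With c≡cos(β/2)=0.998210 and s≡sin(β/2)=0.059814, N=[1·1·1·1]^{1/2}=1.000000
Admissible k: 0..1 (factorial args all ≥0)
  k=0: (−1)^0·1.0000/(1)·0.9982^2·0.0598^0 = +0.996422
  k=1: (−1)^1·1.0000/(1)·0.9982^0·0.0598^2 = -0.003578
d^1_{0,0}(0.1197) = +0.996422 -0.003578 = +0.992845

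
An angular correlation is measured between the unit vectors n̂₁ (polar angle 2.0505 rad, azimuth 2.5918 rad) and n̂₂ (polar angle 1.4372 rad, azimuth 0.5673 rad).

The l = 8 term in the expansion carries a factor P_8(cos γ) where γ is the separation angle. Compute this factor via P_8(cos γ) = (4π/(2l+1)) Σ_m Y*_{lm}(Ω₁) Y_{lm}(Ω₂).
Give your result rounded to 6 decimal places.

-0.200727

Summing Y*_{l m}(θ₁,φ₁)·Y_{l m}(θ₂,φ₂) over m ∈ [−8, 8]; prefactor 4π/(2·8+1) = 0.739198:
  [-8]  conj(Y_{8,-8})(Ω₁) = (-0.061081, 0.188060) ; Y_{8,-8}(Ω₂) = (-0.083061, 0.472568) ; Δ = (-0.083797, -0.044485)
  [-7]  conj(Y_{8,-7})(Ω₁) = (-0.312854, 0.267256) ; Y_{8,-7}(Ω₂) = (-0.174172, 0.190257) ; Δ = (0.003643, -0.106071)
  [-6]  conj(Y_{8,-6})(Ω₁) = (-0.397775, 0.063035) ; Y_{8,-6}(Ω₂) = (0.252848, -0.067861) ; Δ = (-0.096299, 0.042932)
  [-5]  conj(Y_{8,-5})(Ω₁) = (-0.037143, -0.015382) ; Y_{8,-5}(Ω₂) = (0.270073, 0.085053) ; Δ = (-0.008723, -0.007313)
  [-4]  conj(Y_{8,-4})(Ω₁) = (0.195715, 0.269347) ; Y_{8,-4}(Ω₂) = (-0.117353, -0.139778) ; Δ = (0.014681, -0.058965)
  [-3]  conj(Y_{8,-3})(Ω₁) = (0.016981, 0.215648) ; Y_{8,-3}(Ω₂) = (-0.037771, -0.286451) ; Δ = (0.061131, -0.013010)
  [-2]  conj(Y_{8,-2})(Ω₁) = (0.106382, -0.208800) ; Y_{8,-2}(Ω₂) = (-0.061404, 0.131728) ; Δ = (0.020973, 0.026835)
  [-1]  conj(Y_{8,-1})(Ω₁) = (0.228786, -0.140205) ; Y_{8,-1}(Ω₂) = (-0.244482, 0.155776) ; Δ = (-0.034094, 0.069917)
  [+0]  conj(Y_{8,0})(Ω₁) = (-0.198158, -0.000000) ; Y_{8,0}(Ω₂) = (0.134121, 0.000000) ; Δ = (-0.026577, -0.000000)
  [+1]  conj(Y_{8,1})(Ω₁) = (-0.228786, -0.140205) ; Y_{8,1}(Ω₂) = (0.244482, 0.155776) ; Δ = (-0.034094, -0.069917)
  [+2]  conj(Y_{8,2})(Ω₁) = (0.106382, 0.208800) ; Y_{8,2}(Ω₂) = (-0.061404, -0.131728) ; Δ = (0.020973, -0.026835)
  [+3]  conj(Y_{8,3})(Ω₁) = (-0.016981, 0.215648) ; Y_{8,3}(Ω₂) = (0.037771, -0.286451) ; Δ = (0.061131, 0.013010)
  [+4]  conj(Y_{8,4})(Ω₁) = (0.195715, -0.269347) ; Y_{8,4}(Ω₂) = (-0.117353, 0.139778) ; Δ = (0.014681, 0.058965)
  [+5]  conj(Y_{8,5})(Ω₁) = (0.037143, -0.015382) ; Y_{8,5}(Ω₂) = (-0.270073, 0.085053) ; Δ = (-0.008723, 0.007313)
  [+6]  conj(Y_{8,6})(Ω₁) = (-0.397775, -0.063035) ; Y_{8,6}(Ω₂) = (0.252848, 0.067861) ; Δ = (-0.096299, -0.042932)
  [+7]  conj(Y_{8,7})(Ω₁) = (0.312854, 0.267256) ; Y_{8,7}(Ω₂) = (0.174172, 0.190257) ; Δ = (0.003643, 0.106071)
  [+8]  conj(Y_{8,8})(Ω₁) = (-0.061081, -0.188060) ; Y_{8,8}(Ω₂) = (-0.083061, -0.472568) ; Δ = (-0.083797, 0.044485)
Total Σ_m = (-0.271547, 0.000000). Multiply by 0.739198: (-0.200727, 0.000000). P_8(cos γ) = -0.200727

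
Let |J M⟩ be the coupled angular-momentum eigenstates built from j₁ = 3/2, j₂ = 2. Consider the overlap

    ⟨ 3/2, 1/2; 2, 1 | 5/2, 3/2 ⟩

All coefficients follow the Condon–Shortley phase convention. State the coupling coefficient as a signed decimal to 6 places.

triangle: 1!·2!·3!/7! = 12/5040
(j±m)!: 2!·1!·3!·1!·4!·1! = 288
prefactor² = (2J+1)·Δ·N² = 144/35
  k=0: +1/(0!·1!·1!·3!·1!·0!) = 1/6
  k=1: −1/(1!·0!·0!·2!·2!·1!) = -1/4
Σ = -1/12  ⇒  CG² = 144/35·(-1/12)² = 1/35
CG = −√(1/35) = -0.169031

−√(1/35) = -0.169031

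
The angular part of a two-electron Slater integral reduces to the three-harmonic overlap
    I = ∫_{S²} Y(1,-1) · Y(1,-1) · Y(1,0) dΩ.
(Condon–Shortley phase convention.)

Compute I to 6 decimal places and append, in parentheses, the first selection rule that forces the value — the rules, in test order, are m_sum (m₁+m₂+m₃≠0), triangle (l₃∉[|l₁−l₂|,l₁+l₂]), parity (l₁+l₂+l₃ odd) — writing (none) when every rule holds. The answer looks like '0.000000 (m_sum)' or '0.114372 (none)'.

0.000000 (m_sum)

-1 − 1 + 0 = -2 ≠ 0: azimuthal integral kills it; I = 0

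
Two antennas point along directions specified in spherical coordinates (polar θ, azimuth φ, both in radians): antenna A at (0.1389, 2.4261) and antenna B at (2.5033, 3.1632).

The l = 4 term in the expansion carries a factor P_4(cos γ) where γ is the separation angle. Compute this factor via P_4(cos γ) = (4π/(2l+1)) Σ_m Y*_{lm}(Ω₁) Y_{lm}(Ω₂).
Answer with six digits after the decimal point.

Expand P_4 via completeness: Σ_{m} conj(Y_{4,m}) at Ω₁ times Y_{4,m} at Ω₂ —
  [-4]  conj(Y_{4,-4})(Ω₁) = -0.000156-0.000045i ; Y_{4,-4}(Ω₂) = +0.055564-0.004814i ; Δ = -0.000009-0.000002i
  [-3]  conj(Y_{4,-3})(Ω₁) = +0.001791+0.002760i ; Y_{4,-3}(Ω₂) = +0.212183-0.013773i ; Δ = +0.000418+0.000561i
  [-2]  conj(Y_{4,-2})(Ω₁) = +0.005242-0.037248i ; Y_{4,-2}(Ω₂) = +0.417039-0.018033i ; Δ = +0.001514-0.015629i
  [-1]  conj(Y_{4,-1})(Ω₁) = -0.189277+0.164506i ; Y_{4,-1}(Ω₂) = +0.342873-0.007410i ; Δ = -0.063679+0.057807i
  [+0]  conj(Y_{4,0})(Ω₁) = +0.766531-0.000000i ; Y_{4,0}(Ω₂) = -0.189276+0.000000i ; Δ = -0.145086+0.000000i
  [+1]  conj(Y_{4,1})(Ω₁) = +0.189277+0.164506i ; Y_{4,1}(Ω₂) = -0.342873-0.007410i ; Δ = -0.063679-0.057807i
  [+2]  conj(Y_{4,2})(Ω₁) = +0.005242+0.037248i ; Y_{4,2}(Ω₂) = +0.417039+0.018033i ; Δ = +0.001514+0.015629i
  [+3]  conj(Y_{4,3})(Ω₁) = -0.001791+0.002760i ; Y_{4,3}(Ω₂) = -0.212183-0.013773i ; Δ = +0.000418-0.000561i
  [+4]  conj(Y_{4,4})(Ω₁) = -0.000156+0.000045i ; Y_{4,4}(Ω₂) = +0.055564+0.004814i ; Δ = -0.000009+0.000002i
Σ over m = -0.268597-0.000000i; ×(4π/9) → -0.375032-0.000000i. Real part: -0.375032

-0.375032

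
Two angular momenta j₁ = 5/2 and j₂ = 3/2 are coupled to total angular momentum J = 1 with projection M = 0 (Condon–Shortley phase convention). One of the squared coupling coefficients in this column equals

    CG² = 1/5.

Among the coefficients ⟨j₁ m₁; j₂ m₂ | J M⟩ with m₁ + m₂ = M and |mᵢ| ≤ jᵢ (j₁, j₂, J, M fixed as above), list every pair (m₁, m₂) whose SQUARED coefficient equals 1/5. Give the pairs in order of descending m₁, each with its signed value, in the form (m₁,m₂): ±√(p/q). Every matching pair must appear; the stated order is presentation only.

(3/2,-3/2): +√(1/5); (-3/2,3/2): −√(1/5)

Admissible pairs with m₁+m₂ = M = 0: (-3/2,3/2), (-1/2,1/2), (1/2,-1/2), (3/2,-3/2)
  (m₁,m₂)=(3/2,-3/2): CG² = 1/5, CG = +√(1/5)   ← matches the target
  (m₁,m₂)=(1/2,-1/2): CG² = 3/10, CG = −√(3/10)
  (m₁,m₂)=(-1/2,1/2): CG² = 3/10, CG = +√(3/10)
  (m₁,m₂)=(-3/2,3/2): CG² = 1/5, CG = −√(1/5)   ← matches the target
Pairs with CG² = 1/5: (3/2,-3/2): +√(1/5); (-3/2,3/2): −√(1/5)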